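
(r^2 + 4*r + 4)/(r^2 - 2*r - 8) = (r + 2)/(r - 4)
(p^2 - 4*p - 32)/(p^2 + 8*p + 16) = (p - 8)/(p + 4)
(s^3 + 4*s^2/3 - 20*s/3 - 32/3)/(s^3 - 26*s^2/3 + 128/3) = (s + 2)/(s - 8)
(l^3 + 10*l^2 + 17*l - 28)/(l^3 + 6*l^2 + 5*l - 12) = (l + 7)/(l + 3)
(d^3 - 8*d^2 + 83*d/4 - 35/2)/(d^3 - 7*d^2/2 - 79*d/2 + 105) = (d^2 - 11*d/2 + 7)/(d^2 - d - 42)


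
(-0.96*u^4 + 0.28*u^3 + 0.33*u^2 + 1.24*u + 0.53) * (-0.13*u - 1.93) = 0.1248*u^5 + 1.8164*u^4 - 0.5833*u^3 - 0.7981*u^2 - 2.4621*u - 1.0229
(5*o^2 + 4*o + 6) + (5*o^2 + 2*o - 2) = 10*o^2 + 6*o + 4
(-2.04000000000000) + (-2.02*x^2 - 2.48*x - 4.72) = -2.02*x^2 - 2.48*x - 6.76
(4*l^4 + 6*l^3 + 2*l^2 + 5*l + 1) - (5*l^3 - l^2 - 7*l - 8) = 4*l^4 + l^3 + 3*l^2 + 12*l + 9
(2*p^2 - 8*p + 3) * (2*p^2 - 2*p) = 4*p^4 - 20*p^3 + 22*p^2 - 6*p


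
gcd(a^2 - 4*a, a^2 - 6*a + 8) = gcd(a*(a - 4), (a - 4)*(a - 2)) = a - 4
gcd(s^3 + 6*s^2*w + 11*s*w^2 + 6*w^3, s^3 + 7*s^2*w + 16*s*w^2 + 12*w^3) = s^2 + 5*s*w + 6*w^2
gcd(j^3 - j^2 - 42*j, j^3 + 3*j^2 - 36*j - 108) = j + 6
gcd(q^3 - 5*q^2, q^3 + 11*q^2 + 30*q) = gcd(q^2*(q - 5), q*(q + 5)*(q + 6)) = q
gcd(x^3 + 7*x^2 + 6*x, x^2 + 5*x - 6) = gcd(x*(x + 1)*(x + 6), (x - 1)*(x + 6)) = x + 6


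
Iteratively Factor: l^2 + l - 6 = (l - 2)*(l + 3)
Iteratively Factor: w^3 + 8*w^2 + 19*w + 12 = (w + 1)*(w^2 + 7*w + 12) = (w + 1)*(w + 4)*(w + 3)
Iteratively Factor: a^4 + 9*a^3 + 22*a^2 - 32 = (a + 2)*(a^3 + 7*a^2 + 8*a - 16) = (a + 2)*(a + 4)*(a^2 + 3*a - 4) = (a - 1)*(a + 2)*(a + 4)*(a + 4)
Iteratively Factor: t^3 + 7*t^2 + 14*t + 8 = (t + 2)*(t^2 + 5*t + 4) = (t + 1)*(t + 2)*(t + 4)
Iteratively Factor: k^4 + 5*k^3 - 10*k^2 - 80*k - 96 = (k + 4)*(k^3 + k^2 - 14*k - 24) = (k + 2)*(k + 4)*(k^2 - k - 12) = (k - 4)*(k + 2)*(k + 4)*(k + 3)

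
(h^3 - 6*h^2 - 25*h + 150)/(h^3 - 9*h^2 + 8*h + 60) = (h + 5)/(h + 2)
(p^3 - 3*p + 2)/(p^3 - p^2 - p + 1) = (p + 2)/(p + 1)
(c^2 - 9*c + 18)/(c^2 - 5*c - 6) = (c - 3)/(c + 1)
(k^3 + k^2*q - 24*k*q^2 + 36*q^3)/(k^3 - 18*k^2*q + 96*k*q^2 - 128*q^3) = (k^2 + 3*k*q - 18*q^2)/(k^2 - 16*k*q + 64*q^2)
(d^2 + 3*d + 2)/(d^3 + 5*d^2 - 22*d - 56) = (d + 1)/(d^2 + 3*d - 28)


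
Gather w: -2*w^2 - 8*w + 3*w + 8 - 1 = -2*w^2 - 5*w + 7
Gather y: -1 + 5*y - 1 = 5*y - 2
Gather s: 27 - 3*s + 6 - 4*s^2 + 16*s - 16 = -4*s^2 + 13*s + 17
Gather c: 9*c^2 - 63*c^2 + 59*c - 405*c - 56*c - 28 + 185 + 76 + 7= -54*c^2 - 402*c + 240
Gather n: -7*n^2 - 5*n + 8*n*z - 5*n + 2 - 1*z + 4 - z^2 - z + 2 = -7*n^2 + n*(8*z - 10) - z^2 - 2*z + 8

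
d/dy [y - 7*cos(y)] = 7*sin(y) + 1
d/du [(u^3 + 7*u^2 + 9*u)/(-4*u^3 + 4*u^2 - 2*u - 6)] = (16*u^4 + 34*u^3 - 34*u^2 - 42*u - 27)/(2*(4*u^6 - 8*u^5 + 8*u^4 + 8*u^3 - 11*u^2 + 6*u + 9))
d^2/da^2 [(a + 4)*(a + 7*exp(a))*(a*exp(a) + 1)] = a^3*exp(a) + 28*a^2*exp(2*a) + 10*a^2*exp(a) + 168*a*exp(2*a) + 29*a*exp(a) + 126*exp(2*a) + 50*exp(a) + 2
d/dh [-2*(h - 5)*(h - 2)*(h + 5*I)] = -6*h^2 + h*(28 - 20*I) - 20 + 70*I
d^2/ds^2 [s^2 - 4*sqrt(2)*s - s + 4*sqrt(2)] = 2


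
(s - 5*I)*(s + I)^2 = s^3 - 3*I*s^2 + 9*s + 5*I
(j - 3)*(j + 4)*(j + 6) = j^3 + 7*j^2 - 6*j - 72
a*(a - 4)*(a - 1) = a^3 - 5*a^2 + 4*a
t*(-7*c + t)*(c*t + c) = -7*c^2*t^2 - 7*c^2*t + c*t^3 + c*t^2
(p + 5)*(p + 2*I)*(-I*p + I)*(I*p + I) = p^4 + 5*p^3 + 2*I*p^3 - p^2 + 10*I*p^2 - 5*p - 2*I*p - 10*I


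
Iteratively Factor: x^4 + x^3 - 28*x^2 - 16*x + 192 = (x + 4)*(x^3 - 3*x^2 - 16*x + 48) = (x + 4)^2*(x^2 - 7*x + 12) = (x - 4)*(x + 4)^2*(x - 3)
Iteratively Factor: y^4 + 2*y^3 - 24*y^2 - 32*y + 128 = (y - 2)*(y^3 + 4*y^2 - 16*y - 64) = (y - 2)*(y + 4)*(y^2 - 16) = (y - 2)*(y + 4)^2*(y - 4)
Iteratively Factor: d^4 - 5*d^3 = (d)*(d^3 - 5*d^2) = d^2*(d^2 - 5*d) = d^2*(d - 5)*(d)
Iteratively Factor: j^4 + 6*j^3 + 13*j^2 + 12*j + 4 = (j + 1)*(j^3 + 5*j^2 + 8*j + 4) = (j + 1)^2*(j^2 + 4*j + 4) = (j + 1)^2*(j + 2)*(j + 2)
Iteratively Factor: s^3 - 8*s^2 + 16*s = (s - 4)*(s^2 - 4*s) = s*(s - 4)*(s - 4)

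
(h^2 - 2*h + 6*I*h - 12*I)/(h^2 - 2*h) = (h + 6*I)/h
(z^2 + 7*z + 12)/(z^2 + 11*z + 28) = (z + 3)/(z + 7)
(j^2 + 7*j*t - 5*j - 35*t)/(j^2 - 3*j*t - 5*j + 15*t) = (-j - 7*t)/(-j + 3*t)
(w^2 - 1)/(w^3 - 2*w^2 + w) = (w + 1)/(w*(w - 1))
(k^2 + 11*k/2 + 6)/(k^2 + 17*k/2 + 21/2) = (k + 4)/(k + 7)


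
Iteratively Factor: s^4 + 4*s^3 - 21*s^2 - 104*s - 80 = (s + 4)*(s^3 - 21*s - 20) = (s + 1)*(s + 4)*(s^2 - s - 20) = (s + 1)*(s + 4)^2*(s - 5)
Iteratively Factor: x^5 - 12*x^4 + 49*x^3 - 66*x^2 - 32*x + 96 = (x - 3)*(x^4 - 9*x^3 + 22*x^2 - 32) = (x - 4)*(x - 3)*(x^3 - 5*x^2 + 2*x + 8) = (x - 4)*(x - 3)*(x + 1)*(x^2 - 6*x + 8) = (x - 4)*(x - 3)*(x - 2)*(x + 1)*(x - 4)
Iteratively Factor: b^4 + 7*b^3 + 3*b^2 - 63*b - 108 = (b + 3)*(b^3 + 4*b^2 - 9*b - 36) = (b - 3)*(b + 3)*(b^2 + 7*b + 12) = (b - 3)*(b + 3)^2*(b + 4)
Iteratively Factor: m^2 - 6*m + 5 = (m - 5)*(m - 1)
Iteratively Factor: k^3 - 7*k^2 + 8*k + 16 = (k - 4)*(k^2 - 3*k - 4) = (k - 4)^2*(k + 1)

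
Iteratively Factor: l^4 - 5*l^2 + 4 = (l - 2)*(l^3 + 2*l^2 - l - 2) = (l - 2)*(l + 1)*(l^2 + l - 2) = (l - 2)*(l - 1)*(l + 1)*(l + 2)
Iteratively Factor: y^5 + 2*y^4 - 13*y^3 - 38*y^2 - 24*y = (y + 3)*(y^4 - y^3 - 10*y^2 - 8*y) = (y - 4)*(y + 3)*(y^3 + 3*y^2 + 2*y) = y*(y - 4)*(y + 3)*(y^2 + 3*y + 2) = y*(y - 4)*(y + 2)*(y + 3)*(y + 1)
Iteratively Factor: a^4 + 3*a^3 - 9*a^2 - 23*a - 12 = (a - 3)*(a^3 + 6*a^2 + 9*a + 4) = (a - 3)*(a + 4)*(a^2 + 2*a + 1) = (a - 3)*(a + 1)*(a + 4)*(a + 1)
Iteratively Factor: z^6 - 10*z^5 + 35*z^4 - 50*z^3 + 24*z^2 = (z)*(z^5 - 10*z^4 + 35*z^3 - 50*z^2 + 24*z) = z*(z - 3)*(z^4 - 7*z^3 + 14*z^2 - 8*z) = z*(z - 3)*(z - 1)*(z^3 - 6*z^2 + 8*z) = z^2*(z - 3)*(z - 1)*(z^2 - 6*z + 8) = z^2*(z - 3)*(z - 2)*(z - 1)*(z - 4)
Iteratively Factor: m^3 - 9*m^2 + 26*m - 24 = (m - 4)*(m^2 - 5*m + 6) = (m - 4)*(m - 3)*(m - 2)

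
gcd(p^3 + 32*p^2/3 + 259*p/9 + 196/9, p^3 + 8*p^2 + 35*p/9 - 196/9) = p^2 + 28*p/3 + 49/3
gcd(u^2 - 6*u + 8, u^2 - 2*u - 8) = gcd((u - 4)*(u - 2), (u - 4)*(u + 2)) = u - 4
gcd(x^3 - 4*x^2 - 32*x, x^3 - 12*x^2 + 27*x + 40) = x - 8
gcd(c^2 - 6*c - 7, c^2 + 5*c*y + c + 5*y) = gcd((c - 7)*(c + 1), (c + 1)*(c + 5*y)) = c + 1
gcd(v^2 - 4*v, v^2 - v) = v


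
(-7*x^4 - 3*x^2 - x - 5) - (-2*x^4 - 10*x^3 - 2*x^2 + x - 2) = -5*x^4 + 10*x^3 - x^2 - 2*x - 3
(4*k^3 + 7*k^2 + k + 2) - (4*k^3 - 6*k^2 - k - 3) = 13*k^2 + 2*k + 5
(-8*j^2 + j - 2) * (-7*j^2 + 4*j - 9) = 56*j^4 - 39*j^3 + 90*j^2 - 17*j + 18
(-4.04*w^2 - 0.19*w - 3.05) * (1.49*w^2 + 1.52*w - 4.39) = -6.0196*w^4 - 6.4239*w^3 + 12.9023*w^2 - 3.8019*w + 13.3895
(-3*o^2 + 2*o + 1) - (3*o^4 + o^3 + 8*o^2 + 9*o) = -3*o^4 - o^3 - 11*o^2 - 7*o + 1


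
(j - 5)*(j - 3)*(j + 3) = j^3 - 5*j^2 - 9*j + 45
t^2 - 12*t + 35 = (t - 7)*(t - 5)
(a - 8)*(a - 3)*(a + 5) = a^3 - 6*a^2 - 31*a + 120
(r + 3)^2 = r^2 + 6*r + 9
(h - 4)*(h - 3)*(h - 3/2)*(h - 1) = h^4 - 19*h^3/2 + 31*h^2 - 81*h/2 + 18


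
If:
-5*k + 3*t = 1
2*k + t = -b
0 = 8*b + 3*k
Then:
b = 3/79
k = -8/79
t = 13/79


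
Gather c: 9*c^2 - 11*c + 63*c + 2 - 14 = 9*c^2 + 52*c - 12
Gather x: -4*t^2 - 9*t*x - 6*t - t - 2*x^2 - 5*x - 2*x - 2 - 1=-4*t^2 - 7*t - 2*x^2 + x*(-9*t - 7) - 3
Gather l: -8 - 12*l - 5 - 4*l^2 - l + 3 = -4*l^2 - 13*l - 10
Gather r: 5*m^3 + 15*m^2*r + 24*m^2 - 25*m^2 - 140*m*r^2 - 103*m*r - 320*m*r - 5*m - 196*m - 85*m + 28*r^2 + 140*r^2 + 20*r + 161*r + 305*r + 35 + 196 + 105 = 5*m^3 - m^2 - 286*m + r^2*(168 - 140*m) + r*(15*m^2 - 423*m + 486) + 336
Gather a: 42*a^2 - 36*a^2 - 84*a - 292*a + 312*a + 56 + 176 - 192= 6*a^2 - 64*a + 40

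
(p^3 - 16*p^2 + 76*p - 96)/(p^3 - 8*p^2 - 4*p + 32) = (p - 6)/(p + 2)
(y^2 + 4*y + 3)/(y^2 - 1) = (y + 3)/(y - 1)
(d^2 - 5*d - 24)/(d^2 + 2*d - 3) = (d - 8)/(d - 1)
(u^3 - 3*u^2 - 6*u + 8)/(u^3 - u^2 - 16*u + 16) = (u + 2)/(u + 4)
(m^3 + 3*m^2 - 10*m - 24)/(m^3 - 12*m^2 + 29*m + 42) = (m^3 + 3*m^2 - 10*m - 24)/(m^3 - 12*m^2 + 29*m + 42)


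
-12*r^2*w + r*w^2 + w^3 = w*(-3*r + w)*(4*r + w)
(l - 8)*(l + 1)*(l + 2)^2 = l^4 - 3*l^3 - 32*l^2 - 60*l - 32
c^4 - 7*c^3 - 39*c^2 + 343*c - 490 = (c - 7)*(c - 5)*(c - 2)*(c + 7)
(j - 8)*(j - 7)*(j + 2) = j^3 - 13*j^2 + 26*j + 112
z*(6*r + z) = 6*r*z + z^2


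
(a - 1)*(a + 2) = a^2 + a - 2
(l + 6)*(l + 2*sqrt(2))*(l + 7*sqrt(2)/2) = l^3 + 6*l^2 + 11*sqrt(2)*l^2/2 + 14*l + 33*sqrt(2)*l + 84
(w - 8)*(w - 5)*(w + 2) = w^3 - 11*w^2 + 14*w + 80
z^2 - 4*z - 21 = (z - 7)*(z + 3)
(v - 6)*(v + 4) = v^2 - 2*v - 24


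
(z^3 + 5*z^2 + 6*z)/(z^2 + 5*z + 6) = z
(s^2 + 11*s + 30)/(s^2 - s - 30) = (s + 6)/(s - 6)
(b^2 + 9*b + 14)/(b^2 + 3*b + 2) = (b + 7)/(b + 1)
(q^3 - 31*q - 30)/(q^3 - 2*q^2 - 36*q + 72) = (q^2 + 6*q + 5)/(q^2 + 4*q - 12)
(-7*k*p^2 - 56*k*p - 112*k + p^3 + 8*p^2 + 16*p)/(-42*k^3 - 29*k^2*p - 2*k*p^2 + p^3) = (p^2 + 8*p + 16)/(6*k^2 + 5*k*p + p^2)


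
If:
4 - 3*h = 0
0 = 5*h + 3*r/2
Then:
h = 4/3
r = -40/9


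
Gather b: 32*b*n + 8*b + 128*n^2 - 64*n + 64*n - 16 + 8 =b*(32*n + 8) + 128*n^2 - 8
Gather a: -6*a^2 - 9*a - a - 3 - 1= -6*a^2 - 10*a - 4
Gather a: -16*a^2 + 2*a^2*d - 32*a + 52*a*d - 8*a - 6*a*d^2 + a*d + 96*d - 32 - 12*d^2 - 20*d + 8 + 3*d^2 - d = a^2*(2*d - 16) + a*(-6*d^2 + 53*d - 40) - 9*d^2 + 75*d - 24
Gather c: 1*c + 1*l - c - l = 0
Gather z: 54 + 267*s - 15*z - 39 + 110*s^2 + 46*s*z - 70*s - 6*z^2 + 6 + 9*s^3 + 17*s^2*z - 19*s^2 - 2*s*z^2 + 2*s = 9*s^3 + 91*s^2 + 199*s + z^2*(-2*s - 6) + z*(17*s^2 + 46*s - 15) + 21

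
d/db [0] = 0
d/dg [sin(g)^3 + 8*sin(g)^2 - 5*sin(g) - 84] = (3*sin(g)^2 + 16*sin(g) - 5)*cos(g)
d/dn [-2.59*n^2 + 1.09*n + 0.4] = 1.09 - 5.18*n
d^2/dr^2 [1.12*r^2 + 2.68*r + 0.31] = 2.24000000000000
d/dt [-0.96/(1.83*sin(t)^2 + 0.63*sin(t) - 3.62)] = (3.5136*sin(t) + 0.6048)*cos(t)/(1.83*sin(t)^2 + 0.63*sin(t) - 3.62)^2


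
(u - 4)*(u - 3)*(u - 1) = u^3 - 8*u^2 + 19*u - 12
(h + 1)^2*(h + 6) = h^3 + 8*h^2 + 13*h + 6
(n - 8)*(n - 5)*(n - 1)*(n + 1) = n^4 - 13*n^3 + 39*n^2 + 13*n - 40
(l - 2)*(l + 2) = l^2 - 4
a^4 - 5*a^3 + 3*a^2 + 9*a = a*(a - 3)^2*(a + 1)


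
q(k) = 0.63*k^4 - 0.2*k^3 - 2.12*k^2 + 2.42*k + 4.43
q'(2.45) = 25.49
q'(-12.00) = -4387.66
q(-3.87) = 116.22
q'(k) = 2.52*k^3 - 0.6*k^2 - 4.24*k + 2.42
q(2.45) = 17.39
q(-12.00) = 13079.39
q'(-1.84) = -7.51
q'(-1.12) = 2.88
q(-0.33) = 3.42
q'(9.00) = 1752.74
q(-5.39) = 492.85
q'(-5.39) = -386.77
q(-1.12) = 0.33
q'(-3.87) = -136.22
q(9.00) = 3842.12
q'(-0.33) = 3.66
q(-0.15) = 4.02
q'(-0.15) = 3.03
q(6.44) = 962.31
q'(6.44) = 623.30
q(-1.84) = 1.27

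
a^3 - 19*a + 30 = (a - 3)*(a - 2)*(a + 5)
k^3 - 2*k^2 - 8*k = k*(k - 4)*(k + 2)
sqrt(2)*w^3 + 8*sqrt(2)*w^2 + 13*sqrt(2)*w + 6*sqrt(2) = (w + 1)*(w + 6)*(sqrt(2)*w + sqrt(2))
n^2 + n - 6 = (n - 2)*(n + 3)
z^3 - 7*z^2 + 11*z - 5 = (z - 5)*(z - 1)^2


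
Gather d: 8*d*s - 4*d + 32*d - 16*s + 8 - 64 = d*(8*s + 28) - 16*s - 56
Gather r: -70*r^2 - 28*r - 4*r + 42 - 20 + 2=-70*r^2 - 32*r + 24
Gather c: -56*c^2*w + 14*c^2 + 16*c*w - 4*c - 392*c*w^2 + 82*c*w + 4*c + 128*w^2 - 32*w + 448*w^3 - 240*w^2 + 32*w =c^2*(14 - 56*w) + c*(-392*w^2 + 98*w) + 448*w^3 - 112*w^2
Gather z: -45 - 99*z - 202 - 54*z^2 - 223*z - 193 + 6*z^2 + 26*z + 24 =-48*z^2 - 296*z - 416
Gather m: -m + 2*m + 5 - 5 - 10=m - 10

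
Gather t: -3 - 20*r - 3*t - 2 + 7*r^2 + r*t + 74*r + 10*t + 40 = 7*r^2 + 54*r + t*(r + 7) + 35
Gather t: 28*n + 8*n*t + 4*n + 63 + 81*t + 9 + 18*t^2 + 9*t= 32*n + 18*t^2 + t*(8*n + 90) + 72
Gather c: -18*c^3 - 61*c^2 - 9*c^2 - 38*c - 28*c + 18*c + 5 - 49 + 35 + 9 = -18*c^3 - 70*c^2 - 48*c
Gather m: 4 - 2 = 2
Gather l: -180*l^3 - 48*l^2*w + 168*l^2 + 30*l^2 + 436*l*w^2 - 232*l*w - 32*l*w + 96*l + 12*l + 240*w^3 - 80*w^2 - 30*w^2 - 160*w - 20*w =-180*l^3 + l^2*(198 - 48*w) + l*(436*w^2 - 264*w + 108) + 240*w^3 - 110*w^2 - 180*w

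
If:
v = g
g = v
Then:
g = v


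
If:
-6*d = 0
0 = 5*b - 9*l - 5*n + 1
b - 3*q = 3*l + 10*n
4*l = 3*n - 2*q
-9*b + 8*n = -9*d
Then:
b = 16/745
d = 0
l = 49/447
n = 18/745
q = -409/2235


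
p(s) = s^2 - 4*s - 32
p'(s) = 2*s - 4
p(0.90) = -34.79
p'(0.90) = -2.20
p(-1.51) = -23.68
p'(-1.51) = -7.02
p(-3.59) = -4.75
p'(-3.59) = -11.18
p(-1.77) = -21.79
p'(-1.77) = -7.54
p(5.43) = -24.24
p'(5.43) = 6.86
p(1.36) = -35.59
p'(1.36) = -1.28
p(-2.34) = -17.16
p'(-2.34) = -8.68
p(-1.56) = -23.33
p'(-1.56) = -7.12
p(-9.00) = 85.00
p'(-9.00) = -22.00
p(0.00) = -32.00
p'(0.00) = -4.00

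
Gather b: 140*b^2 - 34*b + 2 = 140*b^2 - 34*b + 2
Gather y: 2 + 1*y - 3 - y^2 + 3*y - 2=-y^2 + 4*y - 3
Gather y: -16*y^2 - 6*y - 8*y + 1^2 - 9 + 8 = -16*y^2 - 14*y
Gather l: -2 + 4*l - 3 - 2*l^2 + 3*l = -2*l^2 + 7*l - 5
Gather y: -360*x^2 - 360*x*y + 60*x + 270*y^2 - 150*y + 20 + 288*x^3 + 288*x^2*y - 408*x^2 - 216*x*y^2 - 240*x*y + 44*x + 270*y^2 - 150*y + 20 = 288*x^3 - 768*x^2 + 104*x + y^2*(540 - 216*x) + y*(288*x^2 - 600*x - 300) + 40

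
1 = 1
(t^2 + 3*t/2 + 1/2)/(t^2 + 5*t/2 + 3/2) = (2*t + 1)/(2*t + 3)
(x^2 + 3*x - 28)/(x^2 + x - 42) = (x - 4)/(x - 6)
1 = 1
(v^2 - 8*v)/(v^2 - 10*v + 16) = v/(v - 2)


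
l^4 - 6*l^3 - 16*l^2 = l^2*(l - 8)*(l + 2)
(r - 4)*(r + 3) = r^2 - r - 12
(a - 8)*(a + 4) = a^2 - 4*a - 32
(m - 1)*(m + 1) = m^2 - 1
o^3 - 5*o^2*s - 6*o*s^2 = o*(o - 6*s)*(o + s)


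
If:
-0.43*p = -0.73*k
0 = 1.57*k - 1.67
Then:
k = 1.06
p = 1.81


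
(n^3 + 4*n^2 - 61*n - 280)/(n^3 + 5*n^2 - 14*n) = (n^2 - 3*n - 40)/(n*(n - 2))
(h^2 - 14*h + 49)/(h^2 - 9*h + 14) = (h - 7)/(h - 2)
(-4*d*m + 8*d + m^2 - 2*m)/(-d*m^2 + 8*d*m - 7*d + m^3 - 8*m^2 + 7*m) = (4*d*m - 8*d - m^2 + 2*m)/(d*m^2 - 8*d*m + 7*d - m^3 + 8*m^2 - 7*m)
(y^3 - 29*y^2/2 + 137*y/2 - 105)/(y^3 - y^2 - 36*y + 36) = (2*y^2 - 17*y + 35)/(2*(y^2 + 5*y - 6))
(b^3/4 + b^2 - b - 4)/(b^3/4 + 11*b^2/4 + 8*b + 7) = (b^2 + 2*b - 8)/(b^2 + 9*b + 14)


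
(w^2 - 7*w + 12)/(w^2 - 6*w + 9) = (w - 4)/(w - 3)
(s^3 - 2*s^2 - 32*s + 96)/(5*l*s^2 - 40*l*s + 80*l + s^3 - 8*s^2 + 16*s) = (s + 6)/(5*l + s)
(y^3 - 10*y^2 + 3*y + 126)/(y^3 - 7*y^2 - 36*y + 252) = (y + 3)/(y + 6)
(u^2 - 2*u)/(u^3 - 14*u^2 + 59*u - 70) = u/(u^2 - 12*u + 35)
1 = 1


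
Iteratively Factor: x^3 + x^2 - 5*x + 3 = (x - 1)*(x^2 + 2*x - 3) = (x - 1)*(x + 3)*(x - 1)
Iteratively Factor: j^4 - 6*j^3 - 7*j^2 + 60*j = (j + 3)*(j^3 - 9*j^2 + 20*j) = (j - 5)*(j + 3)*(j^2 - 4*j) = (j - 5)*(j - 4)*(j + 3)*(j)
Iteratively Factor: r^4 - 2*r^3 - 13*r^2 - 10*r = (r - 5)*(r^3 + 3*r^2 + 2*r) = (r - 5)*(r + 2)*(r^2 + r) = (r - 5)*(r + 1)*(r + 2)*(r)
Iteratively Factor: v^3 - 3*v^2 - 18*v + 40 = (v - 5)*(v^2 + 2*v - 8) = (v - 5)*(v - 2)*(v + 4)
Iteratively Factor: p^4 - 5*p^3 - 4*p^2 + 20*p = (p - 5)*(p^3 - 4*p) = (p - 5)*(p - 2)*(p^2 + 2*p) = (p - 5)*(p - 2)*(p + 2)*(p)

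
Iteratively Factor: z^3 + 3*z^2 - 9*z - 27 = (z - 3)*(z^2 + 6*z + 9) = (z - 3)*(z + 3)*(z + 3)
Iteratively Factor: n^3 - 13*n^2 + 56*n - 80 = (n - 4)*(n^2 - 9*n + 20) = (n - 5)*(n - 4)*(n - 4)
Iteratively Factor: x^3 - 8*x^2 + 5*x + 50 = (x - 5)*(x^2 - 3*x - 10) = (x - 5)*(x + 2)*(x - 5)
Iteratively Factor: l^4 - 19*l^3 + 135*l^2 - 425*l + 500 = (l - 5)*(l^3 - 14*l^2 + 65*l - 100) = (l - 5)^2*(l^2 - 9*l + 20) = (l - 5)^3*(l - 4)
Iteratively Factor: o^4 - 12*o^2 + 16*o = (o - 2)*(o^3 + 2*o^2 - 8*o) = (o - 2)*(o + 4)*(o^2 - 2*o) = (o - 2)^2*(o + 4)*(o)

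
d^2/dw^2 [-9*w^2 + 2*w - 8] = -18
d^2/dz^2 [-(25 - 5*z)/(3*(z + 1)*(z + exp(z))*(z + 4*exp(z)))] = 5*(2*(z - 5)*(z + 1)^2*(z + exp(z))^2*(4*exp(z) + 1)^2 + 2*(z - 5)*(z + 1)^2*(z + exp(z))*(z + 4*exp(z))*(exp(z) + 1)*(4*exp(z) + 1) + 2*(z - 5)*(z + 1)^2*(z + 4*exp(z))^2*(exp(z) + 1)^2 + 2*(z - 5)*(z + 1)*(z + exp(z))^2*(z + 4*exp(z))*(4*exp(z) + 1) + 2*(z - 5)*(z + 1)*(z + exp(z))*(z + 4*exp(z))^2*(exp(z) + 1) + 2*(z - 5)*(z + exp(z))^2*(z + 4*exp(z))^2 + 2*(z + 1)^2*(z + exp(z))^2*(z + 4*exp(z))*(2*(5 - z)*exp(z) - 4*exp(z) - 1) + (z + 1)^2*(z + exp(z))*(z + 4*exp(z))^2*((5 - z)*exp(z) - 2*exp(z) - 2) - 2*(z + 1)*(z + exp(z))^2*(z + 4*exp(z))^2)/(3*(z + 1)^3*(z + exp(z))^3*(z + 4*exp(z))^3)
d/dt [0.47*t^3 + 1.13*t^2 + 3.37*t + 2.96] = 1.41*t^2 + 2.26*t + 3.37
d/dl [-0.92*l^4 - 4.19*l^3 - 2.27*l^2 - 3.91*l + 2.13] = -3.68*l^3 - 12.57*l^2 - 4.54*l - 3.91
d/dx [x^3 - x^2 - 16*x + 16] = 3*x^2 - 2*x - 16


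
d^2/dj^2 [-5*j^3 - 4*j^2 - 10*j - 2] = -30*j - 8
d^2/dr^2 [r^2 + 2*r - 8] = 2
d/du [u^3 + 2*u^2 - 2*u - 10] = 3*u^2 + 4*u - 2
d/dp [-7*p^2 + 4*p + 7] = 4 - 14*p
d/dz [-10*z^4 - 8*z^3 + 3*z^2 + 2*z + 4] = -40*z^3 - 24*z^2 + 6*z + 2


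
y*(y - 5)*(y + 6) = y^3 + y^2 - 30*y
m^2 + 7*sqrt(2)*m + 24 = (m + 3*sqrt(2))*(m + 4*sqrt(2))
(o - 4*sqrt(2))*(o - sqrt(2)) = o^2 - 5*sqrt(2)*o + 8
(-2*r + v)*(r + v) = -2*r^2 - r*v + v^2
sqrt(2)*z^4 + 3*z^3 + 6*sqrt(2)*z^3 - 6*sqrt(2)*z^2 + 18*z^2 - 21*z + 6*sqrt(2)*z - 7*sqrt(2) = (z - 1)*(z + 7)*(z + sqrt(2))*(sqrt(2)*z + 1)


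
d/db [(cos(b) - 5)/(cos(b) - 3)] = -2*sin(b)/(cos(b) - 3)^2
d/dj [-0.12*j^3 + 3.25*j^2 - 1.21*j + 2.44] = -0.36*j^2 + 6.5*j - 1.21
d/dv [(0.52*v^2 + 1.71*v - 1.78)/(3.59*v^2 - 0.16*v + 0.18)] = (-6.2221*v^2 + 12.9676*v + 0.023)/(12.8881*v^4 - 1.1488*v^3 + 1.318*v^2 - 0.0576*v + 0.0324)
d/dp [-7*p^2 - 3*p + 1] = -14*p - 3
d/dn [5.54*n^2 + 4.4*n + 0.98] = 11.08*n + 4.4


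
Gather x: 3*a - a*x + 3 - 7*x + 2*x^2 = 3*a + 2*x^2 + x*(-a - 7) + 3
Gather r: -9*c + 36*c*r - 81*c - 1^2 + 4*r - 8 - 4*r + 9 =36*c*r - 90*c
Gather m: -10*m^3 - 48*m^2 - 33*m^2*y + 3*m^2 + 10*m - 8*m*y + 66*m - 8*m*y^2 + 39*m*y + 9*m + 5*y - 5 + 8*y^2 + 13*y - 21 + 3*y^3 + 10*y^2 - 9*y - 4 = -10*m^3 + m^2*(-33*y - 45) + m*(-8*y^2 + 31*y + 85) + 3*y^3 + 18*y^2 + 9*y - 30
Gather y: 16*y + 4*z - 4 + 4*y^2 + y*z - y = 4*y^2 + y*(z + 15) + 4*z - 4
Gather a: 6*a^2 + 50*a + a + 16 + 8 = 6*a^2 + 51*a + 24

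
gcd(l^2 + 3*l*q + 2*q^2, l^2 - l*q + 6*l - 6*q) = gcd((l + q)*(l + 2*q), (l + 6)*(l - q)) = 1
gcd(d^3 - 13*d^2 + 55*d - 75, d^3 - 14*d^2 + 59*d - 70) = d - 5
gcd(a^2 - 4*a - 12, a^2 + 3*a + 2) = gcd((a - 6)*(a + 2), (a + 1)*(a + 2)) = a + 2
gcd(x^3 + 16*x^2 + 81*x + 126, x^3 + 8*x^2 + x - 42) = x^2 + 10*x + 21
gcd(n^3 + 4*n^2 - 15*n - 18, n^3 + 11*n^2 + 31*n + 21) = n + 1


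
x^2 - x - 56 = (x - 8)*(x + 7)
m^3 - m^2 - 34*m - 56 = (m - 7)*(m + 2)*(m + 4)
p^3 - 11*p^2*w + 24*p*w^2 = p*(p - 8*w)*(p - 3*w)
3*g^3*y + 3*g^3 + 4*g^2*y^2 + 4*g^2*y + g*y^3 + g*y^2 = (g + y)*(3*g + y)*(g*y + g)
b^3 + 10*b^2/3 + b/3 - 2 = (b - 2/3)*(b + 1)*(b + 3)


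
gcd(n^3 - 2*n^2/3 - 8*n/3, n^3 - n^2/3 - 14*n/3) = n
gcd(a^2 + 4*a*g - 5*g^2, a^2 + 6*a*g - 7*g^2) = a - g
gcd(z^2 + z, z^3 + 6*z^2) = z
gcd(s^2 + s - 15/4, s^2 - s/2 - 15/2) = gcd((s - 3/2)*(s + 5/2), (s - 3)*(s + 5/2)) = s + 5/2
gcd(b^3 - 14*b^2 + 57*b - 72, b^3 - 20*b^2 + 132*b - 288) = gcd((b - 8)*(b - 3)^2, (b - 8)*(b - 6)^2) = b - 8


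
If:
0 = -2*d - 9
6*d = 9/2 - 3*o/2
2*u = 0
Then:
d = -9/2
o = 21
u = 0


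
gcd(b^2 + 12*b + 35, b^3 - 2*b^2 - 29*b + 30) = b + 5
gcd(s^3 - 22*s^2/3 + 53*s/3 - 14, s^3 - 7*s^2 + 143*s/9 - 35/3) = s^2 - 16*s/3 + 7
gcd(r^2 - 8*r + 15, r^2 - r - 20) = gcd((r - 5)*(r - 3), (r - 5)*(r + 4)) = r - 5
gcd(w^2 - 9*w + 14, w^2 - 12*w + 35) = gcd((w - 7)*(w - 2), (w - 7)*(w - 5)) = w - 7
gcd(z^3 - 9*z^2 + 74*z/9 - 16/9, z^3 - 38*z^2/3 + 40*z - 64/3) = z^2 - 26*z/3 + 16/3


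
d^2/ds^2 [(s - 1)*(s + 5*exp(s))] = 5*s*exp(s) + 5*exp(s) + 2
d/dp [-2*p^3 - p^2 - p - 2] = -6*p^2 - 2*p - 1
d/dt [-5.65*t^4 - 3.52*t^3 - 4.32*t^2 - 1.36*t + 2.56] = -22.6*t^3 - 10.56*t^2 - 8.64*t - 1.36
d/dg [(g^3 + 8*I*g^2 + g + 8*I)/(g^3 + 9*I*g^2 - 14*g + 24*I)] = (I*g^2 - 32*g - 136*I)/(g^4 + 20*I*g^3 - 148*g^2 - 480*I*g + 576)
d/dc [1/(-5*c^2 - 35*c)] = (2*c + 7)/(5*c^2*(c + 7)^2)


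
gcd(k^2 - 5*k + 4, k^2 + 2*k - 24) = k - 4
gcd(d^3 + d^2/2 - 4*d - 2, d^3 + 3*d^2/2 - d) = d + 2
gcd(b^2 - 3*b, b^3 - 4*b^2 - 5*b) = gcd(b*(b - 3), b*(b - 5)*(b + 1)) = b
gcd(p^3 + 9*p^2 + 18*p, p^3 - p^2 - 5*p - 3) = 1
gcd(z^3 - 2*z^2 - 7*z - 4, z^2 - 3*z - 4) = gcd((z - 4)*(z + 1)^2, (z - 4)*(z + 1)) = z^2 - 3*z - 4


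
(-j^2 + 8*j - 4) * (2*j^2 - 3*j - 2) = -2*j^4 + 19*j^3 - 30*j^2 - 4*j + 8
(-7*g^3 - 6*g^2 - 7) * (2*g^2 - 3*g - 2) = -14*g^5 + 9*g^4 + 32*g^3 - 2*g^2 + 21*g + 14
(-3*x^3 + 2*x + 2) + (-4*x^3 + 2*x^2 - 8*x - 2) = -7*x^3 + 2*x^2 - 6*x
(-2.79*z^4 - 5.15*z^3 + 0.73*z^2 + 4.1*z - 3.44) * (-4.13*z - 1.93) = 11.5227*z^5 + 26.6542*z^4 + 6.9246*z^3 - 18.3419*z^2 + 6.2942*z + 6.6392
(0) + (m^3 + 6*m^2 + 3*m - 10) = m^3 + 6*m^2 + 3*m - 10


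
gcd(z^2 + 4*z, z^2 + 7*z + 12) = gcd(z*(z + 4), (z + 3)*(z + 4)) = z + 4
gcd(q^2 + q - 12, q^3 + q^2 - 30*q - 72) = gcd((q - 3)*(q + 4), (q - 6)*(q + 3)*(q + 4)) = q + 4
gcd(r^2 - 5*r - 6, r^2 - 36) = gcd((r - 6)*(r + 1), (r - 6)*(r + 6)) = r - 6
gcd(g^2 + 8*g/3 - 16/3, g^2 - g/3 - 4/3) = g - 4/3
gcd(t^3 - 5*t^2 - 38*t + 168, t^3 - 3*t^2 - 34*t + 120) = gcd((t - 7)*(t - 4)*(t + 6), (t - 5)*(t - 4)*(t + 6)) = t^2 + 2*t - 24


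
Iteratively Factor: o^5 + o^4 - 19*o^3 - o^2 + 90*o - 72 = (o - 3)*(o^4 + 4*o^3 - 7*o^2 - 22*o + 24) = (o - 3)*(o - 2)*(o^3 + 6*o^2 + 5*o - 12) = (o - 3)*(o - 2)*(o + 4)*(o^2 + 2*o - 3) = (o - 3)*(o - 2)*(o - 1)*(o + 4)*(o + 3)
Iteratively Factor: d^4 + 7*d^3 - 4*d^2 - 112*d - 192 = (d + 4)*(d^3 + 3*d^2 - 16*d - 48) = (d + 4)^2*(d^2 - d - 12) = (d - 4)*(d + 4)^2*(d + 3)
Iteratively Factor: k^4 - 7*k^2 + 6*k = (k - 1)*(k^3 + k^2 - 6*k) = (k - 1)*(k + 3)*(k^2 - 2*k) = k*(k - 1)*(k + 3)*(k - 2)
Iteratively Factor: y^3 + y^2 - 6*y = (y)*(y^2 + y - 6) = y*(y - 2)*(y + 3)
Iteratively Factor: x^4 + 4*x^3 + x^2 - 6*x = (x + 3)*(x^3 + x^2 - 2*x) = x*(x + 3)*(x^2 + x - 2) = x*(x + 2)*(x + 3)*(x - 1)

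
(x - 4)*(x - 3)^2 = x^3 - 10*x^2 + 33*x - 36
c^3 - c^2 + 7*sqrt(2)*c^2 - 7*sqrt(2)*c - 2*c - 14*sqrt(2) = (c - 2)*(c + 1)*(c + 7*sqrt(2))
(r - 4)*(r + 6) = r^2 + 2*r - 24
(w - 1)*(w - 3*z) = w^2 - 3*w*z - w + 3*z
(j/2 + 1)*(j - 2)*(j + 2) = j^3/2 + j^2 - 2*j - 4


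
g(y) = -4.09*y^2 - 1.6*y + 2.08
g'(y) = -8.18*y - 1.6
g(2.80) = -34.47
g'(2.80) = -24.50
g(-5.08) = -95.34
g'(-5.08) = 39.95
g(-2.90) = -27.68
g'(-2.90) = 22.12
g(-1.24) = -2.22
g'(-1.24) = 8.54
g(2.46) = -26.61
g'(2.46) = -21.72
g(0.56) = -0.10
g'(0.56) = -6.18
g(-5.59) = -116.78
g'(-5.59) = 44.13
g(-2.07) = -12.13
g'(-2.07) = 15.33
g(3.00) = -39.53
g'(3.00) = -26.14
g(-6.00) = -135.56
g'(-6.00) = 47.48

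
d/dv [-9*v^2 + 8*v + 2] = 8 - 18*v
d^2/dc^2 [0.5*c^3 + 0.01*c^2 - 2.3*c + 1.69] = 3.0*c + 0.02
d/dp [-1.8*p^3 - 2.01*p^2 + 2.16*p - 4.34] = -5.4*p^2 - 4.02*p + 2.16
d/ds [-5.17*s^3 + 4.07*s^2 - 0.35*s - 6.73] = -15.51*s^2 + 8.14*s - 0.35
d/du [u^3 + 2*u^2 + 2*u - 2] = 3*u^2 + 4*u + 2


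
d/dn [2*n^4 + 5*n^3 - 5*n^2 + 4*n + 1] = 8*n^3 + 15*n^2 - 10*n + 4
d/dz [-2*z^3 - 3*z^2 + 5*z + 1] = -6*z^2 - 6*z + 5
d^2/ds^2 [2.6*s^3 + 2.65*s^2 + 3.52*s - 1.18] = 15.6*s + 5.3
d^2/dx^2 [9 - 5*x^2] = -10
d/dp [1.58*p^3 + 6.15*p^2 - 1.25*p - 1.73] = 4.74*p^2 + 12.3*p - 1.25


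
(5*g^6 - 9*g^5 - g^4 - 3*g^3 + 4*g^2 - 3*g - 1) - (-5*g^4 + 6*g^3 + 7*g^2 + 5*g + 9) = 5*g^6 - 9*g^5 + 4*g^4 - 9*g^3 - 3*g^2 - 8*g - 10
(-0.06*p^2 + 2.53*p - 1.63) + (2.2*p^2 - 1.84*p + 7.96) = 2.14*p^2 + 0.69*p + 6.33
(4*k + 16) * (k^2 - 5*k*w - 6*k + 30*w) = 4*k^3 - 20*k^2*w - 8*k^2 + 40*k*w - 96*k + 480*w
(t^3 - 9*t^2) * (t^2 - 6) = t^5 - 9*t^4 - 6*t^3 + 54*t^2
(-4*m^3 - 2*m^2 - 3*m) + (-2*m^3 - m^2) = -6*m^3 - 3*m^2 - 3*m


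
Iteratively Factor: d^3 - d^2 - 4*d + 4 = (d - 1)*(d^2 - 4) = (d - 1)*(d + 2)*(d - 2)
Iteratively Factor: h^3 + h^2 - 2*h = (h)*(h^2 + h - 2) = h*(h - 1)*(h + 2)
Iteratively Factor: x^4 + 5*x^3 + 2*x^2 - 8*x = (x)*(x^3 + 5*x^2 + 2*x - 8) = x*(x - 1)*(x^2 + 6*x + 8) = x*(x - 1)*(x + 2)*(x + 4)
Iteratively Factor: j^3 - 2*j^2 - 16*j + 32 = (j - 4)*(j^2 + 2*j - 8) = (j - 4)*(j - 2)*(j + 4)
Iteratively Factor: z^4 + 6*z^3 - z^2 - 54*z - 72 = (z + 2)*(z^3 + 4*z^2 - 9*z - 36) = (z + 2)*(z + 3)*(z^2 + z - 12) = (z + 2)*(z + 3)*(z + 4)*(z - 3)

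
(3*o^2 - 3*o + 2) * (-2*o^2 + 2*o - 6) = -6*o^4 + 12*o^3 - 28*o^2 + 22*o - 12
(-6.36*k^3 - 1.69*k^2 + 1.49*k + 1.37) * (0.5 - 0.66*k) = 4.1976*k^4 - 2.0646*k^3 - 1.8284*k^2 - 0.1592*k + 0.685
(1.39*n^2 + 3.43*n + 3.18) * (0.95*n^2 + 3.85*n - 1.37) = 1.3205*n^4 + 8.61*n^3 + 14.3222*n^2 + 7.5439*n - 4.3566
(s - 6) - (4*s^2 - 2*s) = -4*s^2 + 3*s - 6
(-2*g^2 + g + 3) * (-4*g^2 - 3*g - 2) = 8*g^4 + 2*g^3 - 11*g^2 - 11*g - 6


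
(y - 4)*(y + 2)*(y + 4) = y^3 + 2*y^2 - 16*y - 32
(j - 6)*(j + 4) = j^2 - 2*j - 24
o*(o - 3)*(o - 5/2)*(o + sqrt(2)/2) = o^4 - 11*o^3/2 + sqrt(2)*o^3/2 - 11*sqrt(2)*o^2/4 + 15*o^2/2 + 15*sqrt(2)*o/4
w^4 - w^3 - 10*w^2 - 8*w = w*(w - 4)*(w + 1)*(w + 2)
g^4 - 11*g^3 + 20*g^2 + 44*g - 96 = (g - 8)*(g - 3)*(g - 2)*(g + 2)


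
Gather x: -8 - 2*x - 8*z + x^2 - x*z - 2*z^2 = x^2 + x*(-z - 2) - 2*z^2 - 8*z - 8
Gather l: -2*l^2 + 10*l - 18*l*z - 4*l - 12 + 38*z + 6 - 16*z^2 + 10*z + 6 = -2*l^2 + l*(6 - 18*z) - 16*z^2 + 48*z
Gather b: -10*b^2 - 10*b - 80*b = -10*b^2 - 90*b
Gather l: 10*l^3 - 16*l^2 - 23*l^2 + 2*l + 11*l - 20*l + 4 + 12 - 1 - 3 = 10*l^3 - 39*l^2 - 7*l + 12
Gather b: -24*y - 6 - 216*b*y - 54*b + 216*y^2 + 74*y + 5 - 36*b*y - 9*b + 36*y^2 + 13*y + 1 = b*(-252*y - 63) + 252*y^2 + 63*y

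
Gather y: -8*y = -8*y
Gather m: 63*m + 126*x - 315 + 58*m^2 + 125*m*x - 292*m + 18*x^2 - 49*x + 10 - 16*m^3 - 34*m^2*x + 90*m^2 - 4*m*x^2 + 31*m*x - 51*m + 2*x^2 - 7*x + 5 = -16*m^3 + m^2*(148 - 34*x) + m*(-4*x^2 + 156*x - 280) + 20*x^2 + 70*x - 300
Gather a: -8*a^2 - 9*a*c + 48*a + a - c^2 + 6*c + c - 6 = -8*a^2 + a*(49 - 9*c) - c^2 + 7*c - 6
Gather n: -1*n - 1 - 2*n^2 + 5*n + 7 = -2*n^2 + 4*n + 6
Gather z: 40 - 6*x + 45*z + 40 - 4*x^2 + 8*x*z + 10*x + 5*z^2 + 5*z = -4*x^2 + 4*x + 5*z^2 + z*(8*x + 50) + 80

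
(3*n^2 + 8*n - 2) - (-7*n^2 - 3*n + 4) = 10*n^2 + 11*n - 6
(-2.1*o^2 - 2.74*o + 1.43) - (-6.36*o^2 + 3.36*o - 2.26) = 4.26*o^2 - 6.1*o + 3.69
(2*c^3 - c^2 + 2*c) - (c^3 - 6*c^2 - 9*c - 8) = c^3 + 5*c^2 + 11*c + 8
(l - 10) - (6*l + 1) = -5*l - 11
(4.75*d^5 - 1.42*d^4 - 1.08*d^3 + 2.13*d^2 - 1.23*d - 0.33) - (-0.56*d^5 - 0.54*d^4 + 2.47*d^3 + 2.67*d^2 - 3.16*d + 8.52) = 5.31*d^5 - 0.88*d^4 - 3.55*d^3 - 0.54*d^2 + 1.93*d - 8.85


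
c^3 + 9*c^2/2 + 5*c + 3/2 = (c + 1/2)*(c + 1)*(c + 3)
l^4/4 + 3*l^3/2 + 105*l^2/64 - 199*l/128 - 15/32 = (l/4 + 1)*(l - 3/4)*(l + 1/4)*(l + 5/2)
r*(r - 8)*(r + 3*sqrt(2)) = r^3 - 8*r^2 + 3*sqrt(2)*r^2 - 24*sqrt(2)*r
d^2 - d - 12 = (d - 4)*(d + 3)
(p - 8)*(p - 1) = p^2 - 9*p + 8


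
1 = 1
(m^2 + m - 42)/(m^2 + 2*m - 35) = (m - 6)/(m - 5)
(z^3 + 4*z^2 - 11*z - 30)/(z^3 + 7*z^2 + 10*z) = (z - 3)/z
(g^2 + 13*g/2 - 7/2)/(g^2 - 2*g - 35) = (-2*g^2 - 13*g + 7)/(2*(-g^2 + 2*g + 35))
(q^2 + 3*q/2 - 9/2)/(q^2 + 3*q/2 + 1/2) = (2*q^2 + 3*q - 9)/(2*q^2 + 3*q + 1)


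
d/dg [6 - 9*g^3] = -27*g^2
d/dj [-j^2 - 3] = -2*j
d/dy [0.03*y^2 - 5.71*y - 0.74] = 0.06*y - 5.71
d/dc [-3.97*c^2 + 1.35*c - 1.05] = 1.35 - 7.94*c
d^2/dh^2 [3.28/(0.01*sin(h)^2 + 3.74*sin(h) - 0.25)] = (-0.001312*sin(h)^4 - 0.368016*sin(h)^3 - 45.91016*sin(h)^2 - 2.330768*sin(h) + 91.775056)/(0.01*sin(h)^2 + 3.74*sin(h) - 0.25)^3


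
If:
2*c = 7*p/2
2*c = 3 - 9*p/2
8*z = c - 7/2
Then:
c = 21/32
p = 3/8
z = -91/256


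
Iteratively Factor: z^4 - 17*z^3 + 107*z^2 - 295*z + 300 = (z - 3)*(z^3 - 14*z^2 + 65*z - 100) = (z - 5)*(z - 3)*(z^2 - 9*z + 20) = (z - 5)^2*(z - 3)*(z - 4)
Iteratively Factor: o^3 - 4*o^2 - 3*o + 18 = (o - 3)*(o^2 - o - 6) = (o - 3)*(o + 2)*(o - 3)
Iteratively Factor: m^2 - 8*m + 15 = (m - 5)*(m - 3)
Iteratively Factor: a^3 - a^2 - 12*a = (a)*(a^2 - a - 12) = a*(a + 3)*(a - 4)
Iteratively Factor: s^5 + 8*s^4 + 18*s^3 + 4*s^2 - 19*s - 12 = (s - 1)*(s^4 + 9*s^3 + 27*s^2 + 31*s + 12) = (s - 1)*(s + 1)*(s^3 + 8*s^2 + 19*s + 12) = (s - 1)*(s + 1)*(s + 4)*(s^2 + 4*s + 3) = (s - 1)*(s + 1)*(s + 3)*(s + 4)*(s + 1)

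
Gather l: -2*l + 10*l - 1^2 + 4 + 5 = 8*l + 8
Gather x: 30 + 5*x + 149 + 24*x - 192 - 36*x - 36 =-7*x - 49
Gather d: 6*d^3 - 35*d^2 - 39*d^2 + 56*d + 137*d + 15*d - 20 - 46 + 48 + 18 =6*d^3 - 74*d^2 + 208*d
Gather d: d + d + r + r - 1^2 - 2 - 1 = 2*d + 2*r - 4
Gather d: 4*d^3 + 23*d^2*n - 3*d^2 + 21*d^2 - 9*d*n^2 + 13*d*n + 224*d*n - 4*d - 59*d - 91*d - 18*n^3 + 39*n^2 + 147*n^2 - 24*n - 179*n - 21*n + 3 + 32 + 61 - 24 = 4*d^3 + d^2*(23*n + 18) + d*(-9*n^2 + 237*n - 154) - 18*n^3 + 186*n^2 - 224*n + 72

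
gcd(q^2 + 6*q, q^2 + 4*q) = q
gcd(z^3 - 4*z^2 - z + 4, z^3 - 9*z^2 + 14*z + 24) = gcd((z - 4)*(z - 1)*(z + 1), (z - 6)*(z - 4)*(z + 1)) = z^2 - 3*z - 4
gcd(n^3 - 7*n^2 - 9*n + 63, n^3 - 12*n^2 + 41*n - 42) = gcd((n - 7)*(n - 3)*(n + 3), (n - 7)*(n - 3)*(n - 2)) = n^2 - 10*n + 21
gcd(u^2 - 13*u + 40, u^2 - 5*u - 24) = u - 8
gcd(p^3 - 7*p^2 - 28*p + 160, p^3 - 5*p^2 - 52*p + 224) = p^2 - 12*p + 32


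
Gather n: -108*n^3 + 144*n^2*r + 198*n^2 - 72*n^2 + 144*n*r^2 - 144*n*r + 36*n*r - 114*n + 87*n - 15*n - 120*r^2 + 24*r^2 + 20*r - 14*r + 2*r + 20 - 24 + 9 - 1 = -108*n^3 + n^2*(144*r + 126) + n*(144*r^2 - 108*r - 42) - 96*r^2 + 8*r + 4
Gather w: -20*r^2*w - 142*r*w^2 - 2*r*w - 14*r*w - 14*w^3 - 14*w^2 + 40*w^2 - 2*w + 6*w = -14*w^3 + w^2*(26 - 142*r) + w*(-20*r^2 - 16*r + 4)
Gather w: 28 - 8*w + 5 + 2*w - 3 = 30 - 6*w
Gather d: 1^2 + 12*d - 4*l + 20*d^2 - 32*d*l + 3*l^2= 20*d^2 + d*(12 - 32*l) + 3*l^2 - 4*l + 1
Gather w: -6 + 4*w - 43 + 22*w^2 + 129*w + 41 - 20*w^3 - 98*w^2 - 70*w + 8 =-20*w^3 - 76*w^2 + 63*w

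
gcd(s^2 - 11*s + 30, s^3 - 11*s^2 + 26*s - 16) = 1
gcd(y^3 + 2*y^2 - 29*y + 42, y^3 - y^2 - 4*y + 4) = y - 2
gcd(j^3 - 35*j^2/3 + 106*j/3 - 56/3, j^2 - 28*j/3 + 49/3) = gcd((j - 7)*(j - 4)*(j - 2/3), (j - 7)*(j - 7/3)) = j - 7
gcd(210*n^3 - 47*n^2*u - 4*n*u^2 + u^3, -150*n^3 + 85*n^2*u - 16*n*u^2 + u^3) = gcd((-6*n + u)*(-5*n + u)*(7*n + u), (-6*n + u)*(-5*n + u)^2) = 30*n^2 - 11*n*u + u^2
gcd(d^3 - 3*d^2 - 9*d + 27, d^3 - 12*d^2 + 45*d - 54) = d^2 - 6*d + 9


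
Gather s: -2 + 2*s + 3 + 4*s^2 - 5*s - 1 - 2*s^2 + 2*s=2*s^2 - s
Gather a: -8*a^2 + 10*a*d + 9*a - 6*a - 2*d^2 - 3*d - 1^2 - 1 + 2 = -8*a^2 + a*(10*d + 3) - 2*d^2 - 3*d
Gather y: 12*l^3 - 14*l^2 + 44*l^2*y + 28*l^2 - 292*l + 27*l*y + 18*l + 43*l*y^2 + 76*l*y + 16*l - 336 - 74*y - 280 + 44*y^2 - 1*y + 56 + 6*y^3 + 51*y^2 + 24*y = 12*l^3 + 14*l^2 - 258*l + 6*y^3 + y^2*(43*l + 95) + y*(44*l^2 + 103*l - 51) - 560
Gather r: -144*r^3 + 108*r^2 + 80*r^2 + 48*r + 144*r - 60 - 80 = -144*r^3 + 188*r^2 + 192*r - 140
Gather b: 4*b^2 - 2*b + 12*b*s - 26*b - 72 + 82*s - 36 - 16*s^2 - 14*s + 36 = 4*b^2 + b*(12*s - 28) - 16*s^2 + 68*s - 72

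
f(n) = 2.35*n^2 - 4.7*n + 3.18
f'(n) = 4.7*n - 4.7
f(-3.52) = 48.84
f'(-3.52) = -21.24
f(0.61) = 1.19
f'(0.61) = -1.83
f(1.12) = 0.86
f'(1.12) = 0.56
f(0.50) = 1.42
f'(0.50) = -2.35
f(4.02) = 22.26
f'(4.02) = 14.19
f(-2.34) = 27.05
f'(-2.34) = -15.70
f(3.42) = 14.59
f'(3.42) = 11.37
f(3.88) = 20.32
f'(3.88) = 13.54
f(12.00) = 285.18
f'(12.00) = 51.70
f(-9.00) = 235.83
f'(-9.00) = -47.00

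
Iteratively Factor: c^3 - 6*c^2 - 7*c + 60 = (c - 4)*(c^2 - 2*c - 15) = (c - 4)*(c + 3)*(c - 5)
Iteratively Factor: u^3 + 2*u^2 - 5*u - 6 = (u - 2)*(u^2 + 4*u + 3) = (u - 2)*(u + 3)*(u + 1)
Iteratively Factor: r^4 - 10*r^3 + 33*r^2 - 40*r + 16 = (r - 4)*(r^3 - 6*r^2 + 9*r - 4) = (r - 4)*(r - 1)*(r^2 - 5*r + 4) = (r - 4)^2*(r - 1)*(r - 1)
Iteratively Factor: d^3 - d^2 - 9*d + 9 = (d - 3)*(d^2 + 2*d - 3) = (d - 3)*(d - 1)*(d + 3)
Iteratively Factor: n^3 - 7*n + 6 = (n - 2)*(n^2 + 2*n - 3) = (n - 2)*(n - 1)*(n + 3)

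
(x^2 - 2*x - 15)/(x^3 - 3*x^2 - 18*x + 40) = (x + 3)/(x^2 + 2*x - 8)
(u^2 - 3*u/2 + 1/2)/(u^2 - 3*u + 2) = (u - 1/2)/(u - 2)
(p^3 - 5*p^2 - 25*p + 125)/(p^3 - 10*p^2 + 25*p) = (p + 5)/p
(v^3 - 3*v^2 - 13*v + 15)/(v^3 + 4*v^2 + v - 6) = (v - 5)/(v + 2)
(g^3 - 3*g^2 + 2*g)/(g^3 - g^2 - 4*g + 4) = g/(g + 2)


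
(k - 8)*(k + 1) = k^2 - 7*k - 8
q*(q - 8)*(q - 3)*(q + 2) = q^4 - 9*q^3 + 2*q^2 + 48*q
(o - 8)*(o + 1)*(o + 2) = o^3 - 5*o^2 - 22*o - 16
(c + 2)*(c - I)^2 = c^3 + 2*c^2 - 2*I*c^2 - c - 4*I*c - 2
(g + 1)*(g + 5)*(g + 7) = g^3 + 13*g^2 + 47*g + 35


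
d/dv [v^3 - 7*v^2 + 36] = v*(3*v - 14)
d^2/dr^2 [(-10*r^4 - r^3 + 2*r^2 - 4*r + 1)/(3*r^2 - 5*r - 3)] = 4*(-45*r^6 + 225*r^5 - 240*r^4 - 620*r^3 - 252*r^2 - 90*r + 56)/(27*r^6 - 135*r^5 + 144*r^4 + 145*r^3 - 144*r^2 - 135*r - 27)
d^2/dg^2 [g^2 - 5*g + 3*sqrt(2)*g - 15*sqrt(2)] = 2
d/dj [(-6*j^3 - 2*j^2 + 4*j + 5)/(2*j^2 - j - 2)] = 3*(-4*j^4 + 4*j^3 + 10*j^2 - 4*j - 1)/(4*j^4 - 4*j^3 - 7*j^2 + 4*j + 4)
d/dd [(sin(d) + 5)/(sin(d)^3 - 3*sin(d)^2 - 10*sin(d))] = 2*(-sin(d)^3 - 6*sin(d)^2 + 15*sin(d) + 25)*cos(d)/((sin(d) - 5)^2*(sin(d) + 2)^2*sin(d)^2)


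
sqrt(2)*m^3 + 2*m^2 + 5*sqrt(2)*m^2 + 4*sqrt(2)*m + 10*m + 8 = (m + 4)*(m + sqrt(2))*(sqrt(2)*m + sqrt(2))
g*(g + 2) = g^2 + 2*g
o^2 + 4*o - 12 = (o - 2)*(o + 6)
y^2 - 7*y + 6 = (y - 6)*(y - 1)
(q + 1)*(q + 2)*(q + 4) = q^3 + 7*q^2 + 14*q + 8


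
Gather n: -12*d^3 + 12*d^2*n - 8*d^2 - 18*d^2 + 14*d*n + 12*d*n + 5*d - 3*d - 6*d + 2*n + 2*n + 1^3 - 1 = -12*d^3 - 26*d^2 - 4*d + n*(12*d^2 + 26*d + 4)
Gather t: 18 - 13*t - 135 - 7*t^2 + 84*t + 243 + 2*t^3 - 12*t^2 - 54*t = 2*t^3 - 19*t^2 + 17*t + 126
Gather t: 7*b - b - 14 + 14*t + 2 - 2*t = 6*b + 12*t - 12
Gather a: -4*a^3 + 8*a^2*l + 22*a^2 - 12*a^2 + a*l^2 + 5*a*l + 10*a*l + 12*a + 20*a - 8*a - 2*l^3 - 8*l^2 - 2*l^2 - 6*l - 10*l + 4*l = -4*a^3 + a^2*(8*l + 10) + a*(l^2 + 15*l + 24) - 2*l^3 - 10*l^2 - 12*l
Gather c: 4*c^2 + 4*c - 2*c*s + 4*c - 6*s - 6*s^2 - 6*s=4*c^2 + c*(8 - 2*s) - 6*s^2 - 12*s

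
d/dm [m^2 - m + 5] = 2*m - 1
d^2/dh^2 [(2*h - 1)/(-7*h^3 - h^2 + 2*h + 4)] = 2*(-294*h^5 + 252*h^4 + 26*h^3 - 375*h^2 + 54*h + 24)/(343*h^9 + 147*h^8 - 273*h^7 - 671*h^6 - 90*h^5 + 336*h^4 + 376*h^3 - 96*h - 64)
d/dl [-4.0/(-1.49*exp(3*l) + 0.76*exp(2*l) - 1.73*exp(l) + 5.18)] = (-17.88*exp(2*l) + 6.08*exp(l) - 6.92)*exp(l)/(1.49*exp(3*l) - 0.76*exp(2*l) + 1.73*exp(l) - 5.18)^2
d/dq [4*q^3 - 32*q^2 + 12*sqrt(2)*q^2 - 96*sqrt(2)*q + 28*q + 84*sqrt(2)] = 12*q^2 - 64*q + 24*sqrt(2)*q - 96*sqrt(2) + 28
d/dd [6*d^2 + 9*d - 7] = 12*d + 9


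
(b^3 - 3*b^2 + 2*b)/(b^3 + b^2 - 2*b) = (b - 2)/(b + 2)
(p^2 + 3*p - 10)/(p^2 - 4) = (p + 5)/(p + 2)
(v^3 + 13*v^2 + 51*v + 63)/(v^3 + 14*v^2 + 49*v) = (v^2 + 6*v + 9)/(v*(v + 7))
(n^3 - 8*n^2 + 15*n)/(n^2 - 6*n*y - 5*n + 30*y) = n*(3 - n)/(-n + 6*y)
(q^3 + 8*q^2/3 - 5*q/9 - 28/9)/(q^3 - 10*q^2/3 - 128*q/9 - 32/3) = (3*q^2 + 4*q - 7)/(3*q^2 - 14*q - 24)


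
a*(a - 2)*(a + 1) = a^3 - a^2 - 2*a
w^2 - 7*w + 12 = (w - 4)*(w - 3)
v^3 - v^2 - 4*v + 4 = (v - 2)*(v - 1)*(v + 2)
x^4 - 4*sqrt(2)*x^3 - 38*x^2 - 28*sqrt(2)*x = x*(x - 7*sqrt(2))*(x + sqrt(2))*(x + 2*sqrt(2))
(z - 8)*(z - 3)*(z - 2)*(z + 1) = z^4 - 12*z^3 + 33*z^2 - 2*z - 48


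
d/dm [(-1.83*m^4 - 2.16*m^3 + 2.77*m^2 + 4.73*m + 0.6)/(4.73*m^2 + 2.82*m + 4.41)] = (-17.3118*m^5 - 25.6986*m^4 - 44.4636*m^3 - 43.1383*m^2 + 18.7554*m + 19.1673)/(22.3729*m^4 + 26.6772*m^3 + 49.671*m^2 + 24.8724*m + 19.4481)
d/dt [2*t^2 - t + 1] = 4*t - 1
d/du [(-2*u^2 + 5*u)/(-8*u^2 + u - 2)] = 2*(19*u^2 + 4*u - 5)/(64*u^4 - 16*u^3 + 33*u^2 - 4*u + 4)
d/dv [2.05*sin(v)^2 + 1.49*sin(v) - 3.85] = (4.1*sin(v) + 1.49)*cos(v)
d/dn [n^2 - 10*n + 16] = 2*n - 10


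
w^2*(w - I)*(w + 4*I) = w^4 + 3*I*w^3 + 4*w^2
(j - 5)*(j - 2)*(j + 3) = j^3 - 4*j^2 - 11*j + 30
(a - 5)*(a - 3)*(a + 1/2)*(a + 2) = a^4 - 11*a^3/2 - 4*a^2 + 59*a/2 + 15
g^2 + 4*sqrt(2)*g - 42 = (g - 3*sqrt(2))*(g + 7*sqrt(2))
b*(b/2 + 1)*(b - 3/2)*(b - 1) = b^4/2 - b^3/4 - 7*b^2/4 + 3*b/2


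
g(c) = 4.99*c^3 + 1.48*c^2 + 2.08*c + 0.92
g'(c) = 14.97*c^2 + 2.96*c + 2.08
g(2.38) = 81.53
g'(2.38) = 93.92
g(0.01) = 0.94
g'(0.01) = 2.11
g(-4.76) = -513.62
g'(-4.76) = 327.17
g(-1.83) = -28.51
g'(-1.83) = 46.80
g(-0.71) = -1.60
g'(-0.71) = 7.52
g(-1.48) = -15.09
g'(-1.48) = 30.49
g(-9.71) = -4448.07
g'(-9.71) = 1384.77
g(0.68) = 4.59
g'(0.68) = 11.01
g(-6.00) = -1036.12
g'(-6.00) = 523.24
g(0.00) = 0.92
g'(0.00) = 2.08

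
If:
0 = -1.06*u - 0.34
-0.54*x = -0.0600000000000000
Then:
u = -0.32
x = 0.11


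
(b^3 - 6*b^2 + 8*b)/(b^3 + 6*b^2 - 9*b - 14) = b*(b - 4)/(b^2 + 8*b + 7)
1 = 1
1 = 1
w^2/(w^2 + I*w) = w/(w + I)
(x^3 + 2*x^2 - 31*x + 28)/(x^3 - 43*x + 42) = (x - 4)/(x - 6)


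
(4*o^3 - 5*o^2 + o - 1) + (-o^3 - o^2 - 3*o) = 3*o^3 - 6*o^2 - 2*o - 1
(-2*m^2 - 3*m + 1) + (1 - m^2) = -3*m^2 - 3*m + 2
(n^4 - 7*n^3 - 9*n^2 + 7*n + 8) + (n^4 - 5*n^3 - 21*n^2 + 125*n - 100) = 2*n^4 - 12*n^3 - 30*n^2 + 132*n - 92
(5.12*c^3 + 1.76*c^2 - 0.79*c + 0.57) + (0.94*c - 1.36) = 5.12*c^3 + 1.76*c^2 + 0.15*c - 0.79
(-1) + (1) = 0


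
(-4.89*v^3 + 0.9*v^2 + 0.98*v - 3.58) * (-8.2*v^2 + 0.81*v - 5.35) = 40.098*v^5 - 11.3409*v^4 + 18.8545*v^3 + 25.3348*v^2 - 8.1428*v + 19.153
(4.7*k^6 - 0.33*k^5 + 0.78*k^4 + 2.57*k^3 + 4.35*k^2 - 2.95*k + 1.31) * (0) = 0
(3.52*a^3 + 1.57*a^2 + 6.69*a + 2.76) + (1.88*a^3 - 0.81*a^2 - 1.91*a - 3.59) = 5.4*a^3 + 0.76*a^2 + 4.78*a - 0.83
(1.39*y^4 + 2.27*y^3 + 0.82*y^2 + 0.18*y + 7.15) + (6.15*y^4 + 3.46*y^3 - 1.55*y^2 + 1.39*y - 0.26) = 7.54*y^4 + 5.73*y^3 - 0.73*y^2 + 1.57*y + 6.89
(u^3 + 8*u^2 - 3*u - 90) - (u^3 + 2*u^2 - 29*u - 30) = 6*u^2 + 26*u - 60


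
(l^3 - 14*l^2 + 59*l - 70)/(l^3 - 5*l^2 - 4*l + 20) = (l - 7)/(l + 2)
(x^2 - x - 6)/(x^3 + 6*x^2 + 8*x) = (x - 3)/(x*(x + 4))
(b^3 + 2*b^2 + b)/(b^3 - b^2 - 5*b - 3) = b/(b - 3)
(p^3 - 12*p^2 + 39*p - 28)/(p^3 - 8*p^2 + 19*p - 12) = (p - 7)/(p - 3)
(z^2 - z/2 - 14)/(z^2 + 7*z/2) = (z - 4)/z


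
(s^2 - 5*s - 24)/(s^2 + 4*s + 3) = (s - 8)/(s + 1)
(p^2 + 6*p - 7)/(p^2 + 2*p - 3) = (p + 7)/(p + 3)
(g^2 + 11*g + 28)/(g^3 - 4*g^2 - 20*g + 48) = (g + 7)/(g^2 - 8*g + 12)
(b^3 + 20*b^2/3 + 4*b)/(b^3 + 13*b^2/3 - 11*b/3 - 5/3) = b*(3*b^2 + 20*b + 12)/(3*b^3 + 13*b^2 - 11*b - 5)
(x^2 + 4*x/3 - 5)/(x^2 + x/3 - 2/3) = (3*x^2 + 4*x - 15)/(3*x^2 + x - 2)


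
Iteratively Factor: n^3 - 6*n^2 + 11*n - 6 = (n - 3)*(n^2 - 3*n + 2) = (n - 3)*(n - 1)*(n - 2)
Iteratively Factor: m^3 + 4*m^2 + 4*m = (m)*(m^2 + 4*m + 4) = m*(m + 2)*(m + 2)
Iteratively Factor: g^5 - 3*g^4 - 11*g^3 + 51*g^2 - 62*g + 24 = (g - 1)*(g^4 - 2*g^3 - 13*g^2 + 38*g - 24) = (g - 3)*(g - 1)*(g^3 + g^2 - 10*g + 8) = (g - 3)*(g - 1)^2*(g^2 + 2*g - 8) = (g - 3)*(g - 1)^2*(g + 4)*(g - 2)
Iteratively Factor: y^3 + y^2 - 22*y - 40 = (y + 2)*(y^2 - y - 20) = (y + 2)*(y + 4)*(y - 5)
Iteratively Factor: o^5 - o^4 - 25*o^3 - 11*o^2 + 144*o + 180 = (o - 5)*(o^4 + 4*o^3 - 5*o^2 - 36*o - 36) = (o - 5)*(o + 2)*(o^3 + 2*o^2 - 9*o - 18) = (o - 5)*(o + 2)*(o + 3)*(o^2 - o - 6) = (o - 5)*(o + 2)^2*(o + 3)*(o - 3)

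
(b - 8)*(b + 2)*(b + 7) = b^3 + b^2 - 58*b - 112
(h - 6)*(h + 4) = h^2 - 2*h - 24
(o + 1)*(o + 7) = o^2 + 8*o + 7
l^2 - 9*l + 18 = (l - 6)*(l - 3)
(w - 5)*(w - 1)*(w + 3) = w^3 - 3*w^2 - 13*w + 15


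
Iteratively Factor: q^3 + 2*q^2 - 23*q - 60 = (q + 4)*(q^2 - 2*q - 15) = (q - 5)*(q + 4)*(q + 3)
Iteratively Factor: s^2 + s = (s + 1)*(s)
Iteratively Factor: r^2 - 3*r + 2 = (r - 2)*(r - 1)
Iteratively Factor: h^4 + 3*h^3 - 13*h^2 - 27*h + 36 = (h - 1)*(h^3 + 4*h^2 - 9*h - 36) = (h - 3)*(h - 1)*(h^2 + 7*h + 12) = (h - 3)*(h - 1)*(h + 3)*(h + 4)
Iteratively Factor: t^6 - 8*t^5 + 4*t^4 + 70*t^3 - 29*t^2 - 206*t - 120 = (t + 2)*(t^5 - 10*t^4 + 24*t^3 + 22*t^2 - 73*t - 60) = (t - 3)*(t + 2)*(t^4 - 7*t^3 + 3*t^2 + 31*t + 20) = (t - 3)*(t + 1)*(t + 2)*(t^3 - 8*t^2 + 11*t + 20) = (t - 4)*(t - 3)*(t + 1)*(t + 2)*(t^2 - 4*t - 5) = (t - 4)*(t - 3)*(t + 1)^2*(t + 2)*(t - 5)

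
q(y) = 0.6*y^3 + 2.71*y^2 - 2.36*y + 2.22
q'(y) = 1.8*y^2 + 5.42*y - 2.36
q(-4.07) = 16.26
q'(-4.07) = 5.40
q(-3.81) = 17.37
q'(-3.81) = 3.12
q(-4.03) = 16.47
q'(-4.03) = 5.03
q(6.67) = 285.09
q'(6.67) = 113.87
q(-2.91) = 17.25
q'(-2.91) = -2.89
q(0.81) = 2.41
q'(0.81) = 3.21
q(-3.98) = 16.71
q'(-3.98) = 4.58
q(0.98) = 3.07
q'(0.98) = 4.68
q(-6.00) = -15.66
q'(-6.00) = 29.92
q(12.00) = 1400.94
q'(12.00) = 321.88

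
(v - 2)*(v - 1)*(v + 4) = v^3 + v^2 - 10*v + 8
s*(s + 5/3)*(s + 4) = s^3 + 17*s^2/3 + 20*s/3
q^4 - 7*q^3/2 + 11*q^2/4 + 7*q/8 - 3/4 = (q - 2)*(q - 3/2)*(q - 1/2)*(q + 1/2)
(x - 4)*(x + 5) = x^2 + x - 20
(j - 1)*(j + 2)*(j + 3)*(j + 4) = j^4 + 8*j^3 + 17*j^2 - 2*j - 24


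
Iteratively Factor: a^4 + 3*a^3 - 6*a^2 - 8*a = (a - 2)*(a^3 + 5*a^2 + 4*a) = (a - 2)*(a + 1)*(a^2 + 4*a) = (a - 2)*(a + 1)*(a + 4)*(a)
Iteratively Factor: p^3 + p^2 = (p + 1)*(p^2) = p*(p + 1)*(p)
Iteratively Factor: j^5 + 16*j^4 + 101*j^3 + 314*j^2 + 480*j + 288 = (j + 3)*(j^4 + 13*j^3 + 62*j^2 + 128*j + 96) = (j + 3)*(j + 4)*(j^3 + 9*j^2 + 26*j + 24) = (j + 2)*(j + 3)*(j + 4)*(j^2 + 7*j + 12) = (j + 2)*(j + 3)*(j + 4)^2*(j + 3)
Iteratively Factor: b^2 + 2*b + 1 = (b + 1)*(b + 1)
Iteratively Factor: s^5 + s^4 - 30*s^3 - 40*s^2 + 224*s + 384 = (s + 2)*(s^4 - s^3 - 28*s^2 + 16*s + 192) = (s + 2)*(s + 4)*(s^3 - 5*s^2 - 8*s + 48) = (s - 4)*(s + 2)*(s + 4)*(s^2 - s - 12) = (s - 4)^2*(s + 2)*(s + 4)*(s + 3)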